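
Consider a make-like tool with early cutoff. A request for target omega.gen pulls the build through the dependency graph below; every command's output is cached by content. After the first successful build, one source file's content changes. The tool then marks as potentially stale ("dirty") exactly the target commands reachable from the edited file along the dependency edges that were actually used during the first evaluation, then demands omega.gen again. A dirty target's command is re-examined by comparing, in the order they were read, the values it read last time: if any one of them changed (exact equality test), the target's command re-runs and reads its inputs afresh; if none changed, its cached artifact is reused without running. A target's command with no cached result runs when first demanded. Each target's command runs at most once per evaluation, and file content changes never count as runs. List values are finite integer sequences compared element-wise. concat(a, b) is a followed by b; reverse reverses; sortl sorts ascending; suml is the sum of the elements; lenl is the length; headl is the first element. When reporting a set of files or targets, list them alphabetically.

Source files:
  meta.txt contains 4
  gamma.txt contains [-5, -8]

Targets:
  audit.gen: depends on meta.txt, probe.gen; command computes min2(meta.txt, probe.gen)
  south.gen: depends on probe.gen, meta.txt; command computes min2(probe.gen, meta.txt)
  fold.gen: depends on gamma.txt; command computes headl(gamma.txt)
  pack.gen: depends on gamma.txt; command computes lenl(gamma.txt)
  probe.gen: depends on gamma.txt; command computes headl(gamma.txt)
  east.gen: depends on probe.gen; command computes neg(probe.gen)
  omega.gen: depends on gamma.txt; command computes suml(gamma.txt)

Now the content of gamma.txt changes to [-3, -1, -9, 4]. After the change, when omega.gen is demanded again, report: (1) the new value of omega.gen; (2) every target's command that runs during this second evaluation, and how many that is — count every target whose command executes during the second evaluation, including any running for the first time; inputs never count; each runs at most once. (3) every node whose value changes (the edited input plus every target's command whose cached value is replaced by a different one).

Demanding omega.gen again yields -9.
1 target commands run: omega.gen.
The nodes whose values change: gamma.txt, omega.gen.

First demand of the output computes:
  omega.gen = suml([-5, -8]) = -13

After the edit, cleaning proceeds:
  omega.gen: a read changed (gamma.txt [-5, -8]->[-3, -1, -9, 4]) — executes, giving -9.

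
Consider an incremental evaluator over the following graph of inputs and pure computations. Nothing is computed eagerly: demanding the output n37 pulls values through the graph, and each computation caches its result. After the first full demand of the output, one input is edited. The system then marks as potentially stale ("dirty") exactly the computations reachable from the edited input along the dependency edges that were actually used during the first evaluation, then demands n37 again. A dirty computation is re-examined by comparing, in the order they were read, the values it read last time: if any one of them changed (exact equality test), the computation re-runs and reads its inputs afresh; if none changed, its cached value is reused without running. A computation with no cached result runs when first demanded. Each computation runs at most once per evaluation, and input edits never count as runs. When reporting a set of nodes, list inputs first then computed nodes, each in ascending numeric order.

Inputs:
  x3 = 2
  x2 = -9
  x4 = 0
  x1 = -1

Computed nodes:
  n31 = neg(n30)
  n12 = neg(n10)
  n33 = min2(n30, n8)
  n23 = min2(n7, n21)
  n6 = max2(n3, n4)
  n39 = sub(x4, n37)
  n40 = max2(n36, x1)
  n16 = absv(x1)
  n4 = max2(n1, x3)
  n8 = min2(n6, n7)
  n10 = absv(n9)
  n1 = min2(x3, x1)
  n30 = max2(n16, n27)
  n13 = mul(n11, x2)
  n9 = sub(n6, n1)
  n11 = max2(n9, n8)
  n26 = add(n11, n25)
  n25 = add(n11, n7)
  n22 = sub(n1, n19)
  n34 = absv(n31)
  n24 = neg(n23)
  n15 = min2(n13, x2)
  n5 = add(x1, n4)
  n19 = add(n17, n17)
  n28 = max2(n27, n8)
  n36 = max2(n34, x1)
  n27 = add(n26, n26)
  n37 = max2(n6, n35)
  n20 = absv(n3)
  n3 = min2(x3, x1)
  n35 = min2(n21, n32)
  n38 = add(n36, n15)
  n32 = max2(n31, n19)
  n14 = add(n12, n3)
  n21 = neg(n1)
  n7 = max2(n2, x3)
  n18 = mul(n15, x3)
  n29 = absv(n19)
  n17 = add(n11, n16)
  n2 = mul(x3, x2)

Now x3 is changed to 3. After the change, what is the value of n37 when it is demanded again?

Initial pass — values computed on the first demand:
  n1 = min2(2, -1) = -1
  n2 = mul(2, -9) = -18
  n3 = min2(2, -1) = -1
  n4 = max2(-1, 2) = 2
  n6 = max2(-1, 2) = 2
  n7 = max2(-18, 2) = 2
  n8 = min2(2, 2) = 2
  n9 = sub(2, -1) = 3
  n11 = max2(3, 2) = 3
  n16 = absv(-1) = 1
  n17 = add(3, 1) = 4
  n19 = add(4, 4) = 8
  n21 = neg(-1) = 1
  n25 = add(3, 2) = 5
  n26 = add(3, 5) = 8
  n27 = add(8, 8) = 16
  n30 = max2(1, 16) = 16
  n31 = neg(16) = -16
  n32 = max2(-16, 8) = 8
  n35 = min2(1, 8) = 1
  n37 = max2(2, 1) = 2

Second demand — change propagation:
  n1: re-runs because x3 2->3; new result -1 (unchanged).
  n2: re-runs because x3 2->3; new result -27.
  n3: re-runs because x3 2->3; new result -1 (unchanged).
  n4: re-runs because x3 2->3; new result 3.
  n6: re-runs because n4 2->3; new result 3.
  n7: re-runs because n2 -18->-27; x3 2->3; new result 3.
  n8: re-runs because n6 2->3; n7 2->3; new result 3.
  n9: re-runs because n6 2->3; new result 4.
  n11: re-runs because n9 3->4; n8 2->3; new result 4.
  n17: re-runs because n11 3->4; new result 5.
  n19: re-runs because n17 4->5; n17 4->5; new result 10.
  n21: re-examined; everything it read last time is the same (n1 unchanged) — cache 1 kept, no run.
  n25: re-runs because n11 3->4; n7 2->3; new result 7.
  n26: re-runs because n11 3->4; n25 5->7; new result 11.
  n27: re-runs because n26 8->11; n26 8->11; new result 22.
  n30: re-runs because n27 16->22; new result 22.
  n31: re-runs because n30 16->22; new result -22.
  n32: re-runs because n31 -16->-22; n19 8->10; new result 10.
  n35: re-runs because n32 8->10; new result 1 (unchanged).
  n37: re-runs because n6 2->3; new result 3.

The important point: at n21 every value read last time is unchanged, so the dirty flag clears without a run.

n37 now evaluates to 3.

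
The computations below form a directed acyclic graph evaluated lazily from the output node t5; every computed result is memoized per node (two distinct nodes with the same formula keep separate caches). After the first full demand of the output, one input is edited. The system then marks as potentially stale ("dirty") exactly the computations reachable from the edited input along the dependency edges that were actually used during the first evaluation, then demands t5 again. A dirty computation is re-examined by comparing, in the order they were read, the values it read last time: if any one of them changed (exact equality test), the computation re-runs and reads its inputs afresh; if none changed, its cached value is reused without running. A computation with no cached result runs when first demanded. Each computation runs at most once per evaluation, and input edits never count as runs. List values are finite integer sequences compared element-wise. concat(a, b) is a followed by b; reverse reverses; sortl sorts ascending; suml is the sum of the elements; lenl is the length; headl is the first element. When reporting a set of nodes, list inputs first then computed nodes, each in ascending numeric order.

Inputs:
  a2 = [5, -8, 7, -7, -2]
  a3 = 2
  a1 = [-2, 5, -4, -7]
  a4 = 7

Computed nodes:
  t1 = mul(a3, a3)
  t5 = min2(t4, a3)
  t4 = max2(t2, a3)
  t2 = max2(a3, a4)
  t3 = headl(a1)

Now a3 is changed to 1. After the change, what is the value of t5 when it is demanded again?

Demanding t5 again yields 1.

First demand of the output computes:
  t2 = max2(2, 7) = 7
  t4 = max2(7, 2) = 7
  t5 = min2(7, 2) = 2

After the edit, cleaning proceeds:
  t2: a read changed (a3 2->1) — executes, giving 7 — identical to its old value.
  t4: a read changed (a3 2->1) — executes, giving 7 — identical to its old value.
  t5: a read changed (a3 2->1) — executes, giving 1.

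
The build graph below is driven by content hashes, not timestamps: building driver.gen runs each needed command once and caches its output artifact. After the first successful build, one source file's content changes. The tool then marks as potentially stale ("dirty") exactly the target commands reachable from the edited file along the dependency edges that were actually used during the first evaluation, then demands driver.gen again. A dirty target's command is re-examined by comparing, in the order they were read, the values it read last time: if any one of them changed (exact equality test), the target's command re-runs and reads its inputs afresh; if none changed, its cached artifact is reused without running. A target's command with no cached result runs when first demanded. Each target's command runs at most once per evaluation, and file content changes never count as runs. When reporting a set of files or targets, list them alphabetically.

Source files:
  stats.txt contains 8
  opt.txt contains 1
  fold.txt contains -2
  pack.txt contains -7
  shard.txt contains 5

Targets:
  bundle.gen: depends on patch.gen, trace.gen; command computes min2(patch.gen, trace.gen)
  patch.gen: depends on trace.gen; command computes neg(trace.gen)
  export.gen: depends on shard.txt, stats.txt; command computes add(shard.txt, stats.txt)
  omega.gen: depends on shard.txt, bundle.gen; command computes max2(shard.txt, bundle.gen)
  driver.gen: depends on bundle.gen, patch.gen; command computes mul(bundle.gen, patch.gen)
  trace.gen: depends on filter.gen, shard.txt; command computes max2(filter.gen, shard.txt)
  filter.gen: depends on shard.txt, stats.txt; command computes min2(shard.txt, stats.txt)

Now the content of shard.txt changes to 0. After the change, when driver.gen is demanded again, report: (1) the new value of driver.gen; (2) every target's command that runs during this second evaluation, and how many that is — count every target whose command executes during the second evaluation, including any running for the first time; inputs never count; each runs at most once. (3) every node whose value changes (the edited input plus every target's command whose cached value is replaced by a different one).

Initial pass — values computed on the first demand:
  filter.gen = min2(5, 8) = 5
  trace.gen = max2(5, 5) = 5
  patch.gen = neg(5) = -5
  bundle.gen = min2(-5, 5) = -5
  driver.gen = mul(-5, -5) = 25

Second demand — change propagation:
  filter.gen: re-runs because shard.txt 5->0; new result 0.
  trace.gen: re-runs because filter.gen 5->0; shard.txt 5->0; new result 0.
  patch.gen: re-runs because trace.gen 5->0; new result 0.
  bundle.gen: re-runs because patch.gen -5->0; trace.gen 5->0; new result 0.
  driver.gen: re-runs because bundle.gen -5->0; patch.gen -5->0; new result 0.

driver.gen now evaluates to 0.
Run set: bundle.gen, driver.gen, filter.gen, patch.gen, trace.gen (5 run).
Changed values: bundle.gen, driver.gen, filter.gen, patch.gen, shard.txt, trace.gen.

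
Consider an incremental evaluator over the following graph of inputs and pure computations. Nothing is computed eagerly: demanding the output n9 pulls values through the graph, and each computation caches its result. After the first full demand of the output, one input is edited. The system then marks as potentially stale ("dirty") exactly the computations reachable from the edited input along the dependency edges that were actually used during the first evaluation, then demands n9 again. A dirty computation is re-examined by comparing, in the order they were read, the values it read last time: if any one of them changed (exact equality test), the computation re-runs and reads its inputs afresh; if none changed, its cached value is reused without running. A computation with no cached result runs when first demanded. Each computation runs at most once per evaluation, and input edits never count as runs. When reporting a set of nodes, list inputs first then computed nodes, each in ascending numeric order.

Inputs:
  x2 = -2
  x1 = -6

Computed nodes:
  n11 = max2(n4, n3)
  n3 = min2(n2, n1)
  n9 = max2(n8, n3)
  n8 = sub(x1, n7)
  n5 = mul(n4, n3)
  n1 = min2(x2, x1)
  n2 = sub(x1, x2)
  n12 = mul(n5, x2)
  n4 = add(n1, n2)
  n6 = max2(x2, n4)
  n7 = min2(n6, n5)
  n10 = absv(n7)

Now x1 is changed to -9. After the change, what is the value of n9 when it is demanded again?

n9 now evaluates to -7.

Initial pass — values computed on the first demand:
  n1 = min2(-2, -6) = -6
  n2 = sub(-6, -2) = -4
  n3 = min2(-4, -6) = -6
  n4 = add(-6, -4) = -10
  n5 = mul(-10, -6) = 60
  n6 = max2(-2, -10) = -2
  n7 = min2(-2, 60) = -2
  n8 = sub(-6, -2) = -4
  n9 = max2(-4, -6) = -4

Second demand — change propagation:
  n1: re-runs because x1 -6->-9; new result -9.
  n2: re-runs because x1 -6->-9; new result -7.
  n3: re-runs because n2 -4->-7; n1 -6->-9; new result -9.
  n4: re-runs because n1 -6->-9; n2 -4->-7; new result -16.
  n5: re-runs because n4 -10->-16; n3 -6->-9; new result 144.
  n6: re-runs because n4 -10->-16; new result -2 (unchanged).
  n7: re-runs because n5 60->144; new result -2 (unchanged).
  n8: re-runs because x1 -6->-9; new result -7.
  n9: re-runs because n8 -4->-7; n3 -6->-9; new result -7.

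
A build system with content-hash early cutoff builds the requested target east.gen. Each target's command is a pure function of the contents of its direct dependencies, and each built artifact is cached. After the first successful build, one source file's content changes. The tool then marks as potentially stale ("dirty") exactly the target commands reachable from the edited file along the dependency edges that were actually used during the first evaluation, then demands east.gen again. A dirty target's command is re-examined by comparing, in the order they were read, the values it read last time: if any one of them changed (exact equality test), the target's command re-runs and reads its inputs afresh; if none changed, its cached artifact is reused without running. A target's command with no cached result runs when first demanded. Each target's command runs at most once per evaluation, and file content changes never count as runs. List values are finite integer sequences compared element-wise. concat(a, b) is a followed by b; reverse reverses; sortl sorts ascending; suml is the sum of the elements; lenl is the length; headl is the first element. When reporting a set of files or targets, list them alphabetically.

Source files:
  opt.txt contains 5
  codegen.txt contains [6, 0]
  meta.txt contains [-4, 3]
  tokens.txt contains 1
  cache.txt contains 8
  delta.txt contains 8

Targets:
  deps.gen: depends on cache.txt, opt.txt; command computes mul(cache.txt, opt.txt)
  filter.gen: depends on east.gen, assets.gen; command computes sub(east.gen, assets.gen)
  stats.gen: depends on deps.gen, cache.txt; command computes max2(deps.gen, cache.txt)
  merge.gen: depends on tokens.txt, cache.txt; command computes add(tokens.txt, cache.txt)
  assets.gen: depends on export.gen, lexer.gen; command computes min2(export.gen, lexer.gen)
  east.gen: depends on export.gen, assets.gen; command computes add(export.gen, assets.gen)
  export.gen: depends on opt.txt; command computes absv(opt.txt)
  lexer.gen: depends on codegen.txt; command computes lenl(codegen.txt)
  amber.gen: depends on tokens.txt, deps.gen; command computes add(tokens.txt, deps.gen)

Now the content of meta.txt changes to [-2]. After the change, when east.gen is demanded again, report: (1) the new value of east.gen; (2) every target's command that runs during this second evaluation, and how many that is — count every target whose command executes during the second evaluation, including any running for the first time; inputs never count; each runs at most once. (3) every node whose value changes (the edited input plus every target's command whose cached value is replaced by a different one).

First evaluation (everything demanded from the output):
  export.gen = absv(5) = 5
  lexer.gen = lenl([6, 0]) = 2
  assets.gen = min2(5, 2) = 2
  east.gen = add(5, 2) = 7

Propagation after the edit:
  meta.txt feeds no computation that the output demands — nothing is marked dirty and nothing runs.

Key observation: meta.txt is never demanded by the output, so the edit triggers no recomputation at all.

New value of east.gen: 7.
Target commands that run: none — 0 in total.
Values that change: meta.txt.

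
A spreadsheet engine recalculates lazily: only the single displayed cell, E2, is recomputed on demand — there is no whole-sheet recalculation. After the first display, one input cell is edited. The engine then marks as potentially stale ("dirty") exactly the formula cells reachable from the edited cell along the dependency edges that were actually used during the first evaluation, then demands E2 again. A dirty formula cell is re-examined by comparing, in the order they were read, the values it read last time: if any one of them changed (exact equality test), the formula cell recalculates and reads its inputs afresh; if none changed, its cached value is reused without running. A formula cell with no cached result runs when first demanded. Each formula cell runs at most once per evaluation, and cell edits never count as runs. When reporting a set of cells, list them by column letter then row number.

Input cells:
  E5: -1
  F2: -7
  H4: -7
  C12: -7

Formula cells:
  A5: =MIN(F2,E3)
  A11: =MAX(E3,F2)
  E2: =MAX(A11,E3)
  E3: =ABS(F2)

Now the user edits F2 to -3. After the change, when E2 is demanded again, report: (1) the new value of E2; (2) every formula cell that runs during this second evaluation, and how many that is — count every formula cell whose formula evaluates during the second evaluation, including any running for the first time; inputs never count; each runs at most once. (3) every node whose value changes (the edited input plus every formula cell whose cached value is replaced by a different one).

First evaluation (everything demanded from the output):
  E3 = ABS(-7) = 7
  A11 = MAX(7, -7) = 7
  E2 = MAX(7, 7) = 7

Propagation after the edit:
  E3: runs — F2 -7->-3; result 3.
  A11: runs — E3 7->3; F2 -7->-3; result 3.
  E2: runs — A11 7->3; E3 7->3; result 3.

New value of E2: 3.
Formula cells that run: A11, E2, E3 — 3 in total.
Values that change: A11, E2, E3, F2.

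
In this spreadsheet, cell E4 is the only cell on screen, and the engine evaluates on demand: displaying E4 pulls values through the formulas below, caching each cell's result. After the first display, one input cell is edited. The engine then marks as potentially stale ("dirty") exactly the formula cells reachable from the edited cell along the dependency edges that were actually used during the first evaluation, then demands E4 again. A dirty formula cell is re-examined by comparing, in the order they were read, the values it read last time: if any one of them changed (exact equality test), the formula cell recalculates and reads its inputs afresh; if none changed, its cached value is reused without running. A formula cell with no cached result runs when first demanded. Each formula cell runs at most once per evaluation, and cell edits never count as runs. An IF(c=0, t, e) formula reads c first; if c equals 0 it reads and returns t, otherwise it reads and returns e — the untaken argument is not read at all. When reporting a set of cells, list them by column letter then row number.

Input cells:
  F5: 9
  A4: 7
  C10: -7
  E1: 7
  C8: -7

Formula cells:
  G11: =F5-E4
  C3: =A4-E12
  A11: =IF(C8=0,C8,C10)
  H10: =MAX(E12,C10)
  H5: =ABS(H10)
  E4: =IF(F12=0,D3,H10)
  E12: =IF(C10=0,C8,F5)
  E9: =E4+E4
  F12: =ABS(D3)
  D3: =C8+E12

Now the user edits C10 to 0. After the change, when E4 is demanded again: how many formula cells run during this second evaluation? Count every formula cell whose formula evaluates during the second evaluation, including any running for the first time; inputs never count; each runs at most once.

Run set: D3, E4, E12, F12, H10 (5 run).

Initial pass — values computed on the first demand:
  E12 = IF(C10=0: C10=-7 -> else branch F5) = 9
  D3 = -7 + 9 = 2
  F12 = ABS(2) = 2
  H10 = MAX(9, -7) = 9
  E4 = IF(F12=0: F12=2 -> else branch H10) = 9

Second demand — change propagation:
  E12: re-runs because C10 -7->0; new result -7.
  D3: re-runs because E12 9->-7; new result -14.
  F12: re-runs because D3 2->-14; new result 14.
  H10: re-runs because E12 9->-7; C10 -7->0; new result 0.
  E4: re-runs because F12 2->14; H10 9->0; new result 0.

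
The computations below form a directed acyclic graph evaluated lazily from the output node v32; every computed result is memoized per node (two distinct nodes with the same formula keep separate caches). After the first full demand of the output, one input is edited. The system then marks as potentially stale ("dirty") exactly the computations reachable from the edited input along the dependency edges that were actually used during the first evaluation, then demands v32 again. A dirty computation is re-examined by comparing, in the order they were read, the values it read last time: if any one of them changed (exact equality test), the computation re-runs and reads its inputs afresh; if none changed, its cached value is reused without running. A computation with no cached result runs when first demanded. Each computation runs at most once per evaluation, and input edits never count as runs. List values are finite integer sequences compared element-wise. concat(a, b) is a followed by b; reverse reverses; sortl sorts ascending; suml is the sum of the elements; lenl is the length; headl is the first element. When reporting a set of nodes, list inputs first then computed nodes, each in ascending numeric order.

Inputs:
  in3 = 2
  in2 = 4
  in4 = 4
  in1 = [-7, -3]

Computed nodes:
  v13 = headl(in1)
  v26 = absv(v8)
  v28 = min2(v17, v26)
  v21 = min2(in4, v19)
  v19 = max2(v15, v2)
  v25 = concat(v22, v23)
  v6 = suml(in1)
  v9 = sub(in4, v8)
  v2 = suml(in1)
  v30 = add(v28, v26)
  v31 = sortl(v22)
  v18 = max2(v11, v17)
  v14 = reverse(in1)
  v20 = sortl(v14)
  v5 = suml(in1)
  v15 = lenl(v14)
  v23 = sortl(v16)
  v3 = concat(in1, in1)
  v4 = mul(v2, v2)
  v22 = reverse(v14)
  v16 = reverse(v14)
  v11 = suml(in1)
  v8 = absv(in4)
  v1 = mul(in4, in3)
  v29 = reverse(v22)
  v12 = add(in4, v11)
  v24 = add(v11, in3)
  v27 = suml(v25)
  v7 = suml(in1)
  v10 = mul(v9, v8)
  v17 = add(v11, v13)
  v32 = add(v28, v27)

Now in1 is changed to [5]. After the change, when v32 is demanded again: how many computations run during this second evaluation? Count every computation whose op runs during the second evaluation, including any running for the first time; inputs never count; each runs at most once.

11 computations run: v11, v13, v14, v16, v17, v22, v23, v25, v27, v28, v32.

First demand of the output computes:
  v8 = absv(4) = 4
  v11 = suml([-7, -3]) = -10
  v13 = headl([-7, -3]) = -7
  v14 = reverse([-7, -3]) = [-3, -7]
  v16 = reverse([-3, -7]) = [-7, -3]
  v17 = add(-10, -7) = -17
  v22 = reverse([-3, -7]) = [-7, -3]
  v23 = sortl([-7, -3]) = [-7, -3]
  v25 = concat([-7, -3], [-7, -3]) = [-7, -3, -7, -3]
  v26 = absv(4) = 4
  v27 = suml([-7, -3, -7, -3]) = -20
  v28 = min2(-17, 4) = -17
  v32 = add(-17, -20) = -37

After the edit, cleaning proceeds:
  v11: a read changed (in1 [-7, -3]->[5]) — executes, giving 5.
  v13: a read changed (in1 [-7, -3]->[5]) — executes, giving 5.
  v14: a read changed (in1 [-7, -3]->[5]) — executes, giving [5].
  v16: a read changed (v14 [-3, -7]->[5]) — executes, giving [5].
  v17: a read changed (v11 -10->5; v13 -7->5) — executes, giving 10.
  v22: a read changed (v14 [-3, -7]->[5]) — executes, giving [5].
  v23: a read changed (v16 [-7, -3]->[5]) — executes, giving [5].
  v25: a read changed (v22 [-7, -3]->[5]; v23 [-7, -3]->[5]) — executes, giving [5, 5].
  v27: a read changed (v25 [-7, -3, -7, -3]->[5, 5]) — executes, giving 10.
  v28: a read changed (v17 -17->10) — executes, giving 4.
  v32: a read changed (v28 -17->4; v27 -20->10) — executes, giving 14.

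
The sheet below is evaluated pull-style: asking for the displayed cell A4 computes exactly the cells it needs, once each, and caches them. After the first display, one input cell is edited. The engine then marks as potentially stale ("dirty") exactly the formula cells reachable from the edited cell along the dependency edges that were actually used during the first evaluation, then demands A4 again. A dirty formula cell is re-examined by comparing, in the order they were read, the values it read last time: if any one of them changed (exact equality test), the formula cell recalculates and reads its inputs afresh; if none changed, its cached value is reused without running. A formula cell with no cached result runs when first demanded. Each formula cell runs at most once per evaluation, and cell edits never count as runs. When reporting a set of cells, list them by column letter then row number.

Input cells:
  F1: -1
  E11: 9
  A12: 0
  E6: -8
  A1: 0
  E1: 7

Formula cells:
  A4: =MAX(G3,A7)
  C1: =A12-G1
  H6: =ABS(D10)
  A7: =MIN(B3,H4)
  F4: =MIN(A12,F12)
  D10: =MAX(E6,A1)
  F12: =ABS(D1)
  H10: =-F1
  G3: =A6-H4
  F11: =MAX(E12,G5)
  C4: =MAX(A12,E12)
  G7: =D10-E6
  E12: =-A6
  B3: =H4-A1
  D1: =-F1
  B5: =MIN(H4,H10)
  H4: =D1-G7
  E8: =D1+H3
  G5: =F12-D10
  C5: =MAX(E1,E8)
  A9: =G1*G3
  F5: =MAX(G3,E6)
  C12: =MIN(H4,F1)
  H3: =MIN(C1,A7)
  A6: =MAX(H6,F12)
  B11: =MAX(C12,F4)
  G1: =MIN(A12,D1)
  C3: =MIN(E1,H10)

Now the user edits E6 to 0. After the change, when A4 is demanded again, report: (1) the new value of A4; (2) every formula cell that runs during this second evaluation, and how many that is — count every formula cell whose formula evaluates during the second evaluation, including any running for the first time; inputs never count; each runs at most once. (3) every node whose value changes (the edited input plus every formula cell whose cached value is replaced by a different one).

Demanding A4 again yields 1.
7 formula cells run: A4, A7, B3, D10, G3, G7, H4.
The nodes whose values change: A4, A7, B3, E6, G3, G7, H4.
Note where the cutoff bites: H6 is checked, finds nothing changed, and keeps its cache.

First demand of the output computes:
  D1 = -(-1) = 1
  D10 = MAX(-8, 0) = 0
  F12 = ABS(1) = 1
  G7 = 0 - -8 = 8
  H4 = 1 - 8 = -7
  B3 = -7 - 0 = -7
  A7 = MIN(-7, -7) = -7
  H6 = ABS(0) = 0
  A6 = MAX(0, 1) = 1
  G3 = 1 - -7 = 8
  A4 = MAX(8, -7) = 8

After the edit, cleaning proceeds:
  D10: a read changed (E6 -8->0) — executes, giving 0 — identical to its old value.
  G7: a read changed (E6 -8->0) — executes, giving 0.
  H4: a read changed (G7 8->0) — executes, giving 1.
  B3: a read changed (H4 -7->1) — executes, giving 1.
  A7: a read changed (B3 -7->1; H4 -7->1) — executes, giving 1.
  H6: dirty, but its reads are unchanged (D10 unchanged); cached 0 stands.
  A6: dirty, but its reads are unchanged (H6 unchanged, F12 unchanged); cached 1 stands.
  G3: a read changed (H4 -7->1) — executes, giving 0.
  A4: a read changed (G3 8->0; A7 -7->1) — executes, giving 1.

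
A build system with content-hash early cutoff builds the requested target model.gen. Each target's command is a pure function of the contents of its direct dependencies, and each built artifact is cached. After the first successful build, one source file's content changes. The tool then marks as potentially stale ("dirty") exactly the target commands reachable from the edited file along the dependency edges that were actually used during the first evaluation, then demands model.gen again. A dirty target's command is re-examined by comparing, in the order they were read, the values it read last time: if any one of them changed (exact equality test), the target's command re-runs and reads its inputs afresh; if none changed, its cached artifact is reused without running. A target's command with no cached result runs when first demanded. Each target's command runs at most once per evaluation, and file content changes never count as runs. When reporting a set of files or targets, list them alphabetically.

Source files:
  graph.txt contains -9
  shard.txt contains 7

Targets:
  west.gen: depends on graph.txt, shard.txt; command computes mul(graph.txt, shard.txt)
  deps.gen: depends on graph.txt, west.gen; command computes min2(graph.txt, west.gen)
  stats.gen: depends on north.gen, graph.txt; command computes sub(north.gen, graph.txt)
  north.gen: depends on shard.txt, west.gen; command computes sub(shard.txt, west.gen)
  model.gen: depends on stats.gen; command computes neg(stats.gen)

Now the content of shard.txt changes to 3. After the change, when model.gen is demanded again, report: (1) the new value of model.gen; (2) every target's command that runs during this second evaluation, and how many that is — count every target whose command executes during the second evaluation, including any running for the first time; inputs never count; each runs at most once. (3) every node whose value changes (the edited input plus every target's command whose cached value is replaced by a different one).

First evaluation (everything demanded from the output):
  west.gen = mul(-9, 7) = -63
  north.gen = sub(7, -63) = 70
  stats.gen = sub(70, -9) = 79
  model.gen = neg(79) = -79

Propagation after the edit:
  west.gen: runs — shard.txt 7->3; result -27.
  north.gen: runs — shard.txt 7->3; west.gen -63->-27; result 30.
  stats.gen: runs — north.gen 70->30; result 39.
  model.gen: runs — stats.gen 79->39; result -39.

New value of model.gen: -39.
Target commands that run: model.gen, north.gen, stats.gen, west.gen — 4 in total.
Values that change: model.gen, north.gen, shard.txt, stats.gen, west.gen.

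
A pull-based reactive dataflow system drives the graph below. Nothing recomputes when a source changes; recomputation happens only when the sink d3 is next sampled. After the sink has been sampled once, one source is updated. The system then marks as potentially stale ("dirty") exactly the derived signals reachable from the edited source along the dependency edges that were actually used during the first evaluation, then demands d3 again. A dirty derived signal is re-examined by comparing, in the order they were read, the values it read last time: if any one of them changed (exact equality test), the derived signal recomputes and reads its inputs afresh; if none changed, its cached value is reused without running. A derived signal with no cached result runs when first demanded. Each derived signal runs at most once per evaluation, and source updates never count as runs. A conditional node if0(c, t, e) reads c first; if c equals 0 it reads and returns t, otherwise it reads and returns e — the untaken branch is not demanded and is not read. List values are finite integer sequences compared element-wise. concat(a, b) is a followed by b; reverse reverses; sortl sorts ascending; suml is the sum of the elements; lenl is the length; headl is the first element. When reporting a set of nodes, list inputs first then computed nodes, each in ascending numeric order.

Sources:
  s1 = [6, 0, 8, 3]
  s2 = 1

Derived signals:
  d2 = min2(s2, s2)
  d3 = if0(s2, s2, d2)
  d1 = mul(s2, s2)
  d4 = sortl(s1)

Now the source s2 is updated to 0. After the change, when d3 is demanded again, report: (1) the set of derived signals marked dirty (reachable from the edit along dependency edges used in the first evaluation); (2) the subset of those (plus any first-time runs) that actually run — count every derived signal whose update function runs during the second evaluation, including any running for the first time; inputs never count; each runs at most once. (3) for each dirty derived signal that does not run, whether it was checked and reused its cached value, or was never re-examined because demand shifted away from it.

Marked dirty: d2, d3.
Derived signals that run: d3 — 1 in total.
Never re-examined (demand shifted away): d2.
Key observation: a condition flipped, so demand moved to the other branch — d2 is never re-examined.

First evaluation (everything demanded from the output):
  d2 = min2(1, 1) = 1
  d3 = if0(s2=1 -> else branch d2) = 1

Propagation after the edit:
  d2: marked dirty but never re-examined — demand shifted away from it.
  d3: runs — s2 1->0; result 0.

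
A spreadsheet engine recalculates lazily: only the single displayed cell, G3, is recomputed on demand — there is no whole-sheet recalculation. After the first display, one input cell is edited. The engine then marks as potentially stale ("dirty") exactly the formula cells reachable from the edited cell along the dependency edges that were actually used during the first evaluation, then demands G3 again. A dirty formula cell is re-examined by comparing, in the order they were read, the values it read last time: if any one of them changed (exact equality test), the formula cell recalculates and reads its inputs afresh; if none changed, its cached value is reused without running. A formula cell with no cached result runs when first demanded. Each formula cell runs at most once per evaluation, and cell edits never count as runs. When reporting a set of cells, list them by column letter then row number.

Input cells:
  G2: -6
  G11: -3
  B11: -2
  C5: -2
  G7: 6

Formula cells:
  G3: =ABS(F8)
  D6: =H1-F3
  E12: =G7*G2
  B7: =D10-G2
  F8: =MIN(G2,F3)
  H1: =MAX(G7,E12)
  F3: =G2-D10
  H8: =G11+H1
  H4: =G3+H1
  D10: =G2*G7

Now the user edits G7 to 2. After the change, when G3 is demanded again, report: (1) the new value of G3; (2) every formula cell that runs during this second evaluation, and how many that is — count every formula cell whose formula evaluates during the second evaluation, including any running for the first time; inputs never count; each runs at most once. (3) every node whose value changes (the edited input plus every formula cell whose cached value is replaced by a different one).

New value of G3: 6.
Formula cells that run: D10, F3, F8 — 3 in total.
Values that change: D10, F3, G7.
Key observation: the change is absorbed at F8 — it re-runs but produces the same value, and the output's value is unchanged.

First evaluation (everything demanded from the output):
  D10 = -6 * 6 = -36
  F3 = -6 - -36 = 30
  F8 = MIN(-6, 30) = -6
  G3 = ABS(-6) = 6

Propagation after the edit:
  D10: runs — G7 6->2; result -12.
  F3: runs — D10 -36->-12; result 6.
  F8: runs — F3 30->6; result -6 (same value as before).
  G3: checked — values it read are unchanged (F8 unchanged); reused cached 6 without running.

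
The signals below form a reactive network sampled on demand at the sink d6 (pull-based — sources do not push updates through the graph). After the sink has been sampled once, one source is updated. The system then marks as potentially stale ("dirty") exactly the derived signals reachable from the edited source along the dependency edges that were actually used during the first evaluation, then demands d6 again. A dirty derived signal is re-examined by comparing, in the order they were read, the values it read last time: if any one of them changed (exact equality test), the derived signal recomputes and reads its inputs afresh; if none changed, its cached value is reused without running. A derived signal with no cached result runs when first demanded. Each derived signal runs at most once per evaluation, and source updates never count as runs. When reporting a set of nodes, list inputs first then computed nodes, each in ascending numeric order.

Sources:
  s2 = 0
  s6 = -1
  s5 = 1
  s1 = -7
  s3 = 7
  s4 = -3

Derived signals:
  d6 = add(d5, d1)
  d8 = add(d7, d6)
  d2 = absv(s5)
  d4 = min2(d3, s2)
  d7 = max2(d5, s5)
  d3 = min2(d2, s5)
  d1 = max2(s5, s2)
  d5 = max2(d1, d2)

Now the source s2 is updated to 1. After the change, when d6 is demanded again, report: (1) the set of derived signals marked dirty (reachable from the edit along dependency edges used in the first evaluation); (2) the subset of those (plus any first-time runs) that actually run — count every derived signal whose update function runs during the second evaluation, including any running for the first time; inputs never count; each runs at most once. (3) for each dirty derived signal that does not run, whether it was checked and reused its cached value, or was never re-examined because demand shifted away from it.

Dirty set: d1, d5, d6.
Run set: d1 (1 run).
Re-examined without running (cache reused): d5, d6.
The important point: d1 recomputes to an identical value, and the output ends up unchanged.

Initial pass — values computed on the first demand:
  d1 = max2(1, 0) = 1
  d2 = absv(1) = 1
  d5 = max2(1, 1) = 1
  d6 = add(1, 1) = 2

Second demand — change propagation:
  d1: re-runs because s2 0->1; new result 1 (unchanged).
  d5: re-examined; everything it read last time is the same (d1 unchanged, d2 unchanged) — cache 1 kept, no run.
  d6: re-examined; everything it read last time is the same (d5 unchanged, d1 unchanged) — cache 2 kept, no run.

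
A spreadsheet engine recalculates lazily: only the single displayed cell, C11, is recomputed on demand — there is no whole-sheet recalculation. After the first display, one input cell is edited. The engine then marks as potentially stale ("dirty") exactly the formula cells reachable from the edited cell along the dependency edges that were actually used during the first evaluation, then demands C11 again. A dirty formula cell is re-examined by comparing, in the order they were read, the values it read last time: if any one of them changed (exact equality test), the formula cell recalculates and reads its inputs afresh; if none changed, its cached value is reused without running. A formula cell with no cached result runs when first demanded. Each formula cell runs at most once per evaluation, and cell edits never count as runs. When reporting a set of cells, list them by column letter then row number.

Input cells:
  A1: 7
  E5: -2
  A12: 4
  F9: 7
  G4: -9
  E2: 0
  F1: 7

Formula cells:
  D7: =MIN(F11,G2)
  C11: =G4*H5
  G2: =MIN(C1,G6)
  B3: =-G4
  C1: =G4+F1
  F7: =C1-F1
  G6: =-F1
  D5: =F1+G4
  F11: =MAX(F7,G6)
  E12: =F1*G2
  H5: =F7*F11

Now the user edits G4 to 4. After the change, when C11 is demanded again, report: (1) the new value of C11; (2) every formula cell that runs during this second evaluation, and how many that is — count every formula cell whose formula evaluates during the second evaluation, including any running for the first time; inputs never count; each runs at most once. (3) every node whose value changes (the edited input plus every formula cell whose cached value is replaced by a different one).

New value of C11: 64.
Formula cells that run: C1, C11, F7, F11, H5 — 5 in total.
Values that change: C1, C11, F7, F11, G4, H5.

First evaluation (everything demanded from the output):
  C1 = -9 + 7 = -2
  F7 = -2 - 7 = -9
  G6 = -(7) = -7
  F11 = MAX(-9, -7) = -7
  H5 = -9 * -7 = 63
  C11 = -9 * 63 = -567

Propagation after the edit:
  C1: runs — G4 -9->4; result 11.
  F7: runs — C1 -2->11; result 4.
  F11: runs — F7 -9->4; result 4.
  H5: runs — F7 -9->4; F11 -7->4; result 16.
  C11: runs — G4 -9->4; H5 63->16; result 64.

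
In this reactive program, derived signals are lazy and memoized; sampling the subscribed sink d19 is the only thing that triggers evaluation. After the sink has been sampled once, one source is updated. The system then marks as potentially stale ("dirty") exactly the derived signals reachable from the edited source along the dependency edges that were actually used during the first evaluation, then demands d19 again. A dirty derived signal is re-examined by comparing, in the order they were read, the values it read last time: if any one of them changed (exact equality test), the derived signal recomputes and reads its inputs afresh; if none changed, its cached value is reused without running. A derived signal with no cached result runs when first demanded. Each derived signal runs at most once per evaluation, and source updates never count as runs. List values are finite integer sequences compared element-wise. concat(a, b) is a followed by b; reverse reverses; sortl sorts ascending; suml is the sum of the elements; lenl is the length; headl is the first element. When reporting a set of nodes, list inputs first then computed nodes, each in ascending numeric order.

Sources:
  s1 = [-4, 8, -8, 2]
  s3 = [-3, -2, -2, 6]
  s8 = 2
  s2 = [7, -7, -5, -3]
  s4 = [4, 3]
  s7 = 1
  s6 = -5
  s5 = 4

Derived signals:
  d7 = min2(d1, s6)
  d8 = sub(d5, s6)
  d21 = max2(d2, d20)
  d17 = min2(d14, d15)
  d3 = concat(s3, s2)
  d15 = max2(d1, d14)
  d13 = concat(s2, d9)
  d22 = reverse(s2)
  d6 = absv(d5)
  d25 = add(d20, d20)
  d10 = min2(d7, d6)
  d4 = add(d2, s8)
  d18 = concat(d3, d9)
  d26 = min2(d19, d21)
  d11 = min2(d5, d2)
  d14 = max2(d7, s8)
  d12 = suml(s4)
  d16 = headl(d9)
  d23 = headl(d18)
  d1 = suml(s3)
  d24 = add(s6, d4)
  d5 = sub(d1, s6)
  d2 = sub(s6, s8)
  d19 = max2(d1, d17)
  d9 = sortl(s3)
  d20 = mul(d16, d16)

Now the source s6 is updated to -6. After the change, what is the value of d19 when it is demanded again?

First demand of the output computes:
  d1 = suml([-3, -2, -2, 6]) = -1
  d7 = min2(-1, -5) = -5
  d14 = max2(-5, 2) = 2
  d15 = max2(-1, 2) = 2
  d17 = min2(2, 2) = 2
  d19 = max2(-1, 2) = 2

After the edit, cleaning proceeds:
  d7: a read changed (s6 -5->-6) — executes, giving -6.
  d14: a read changed (d7 -5->-6) — executes, giving 2 — identical to its old value.
  d15: dirty, but its reads are unchanged (d1 unchanged, d14 unchanged); cached 2 stands.
  d17: dirty, but its reads are unchanged (d14 unchanged, d15 unchanged); cached 2 stands.
  d19: dirty, but its reads are unchanged (d1 unchanged, d17 unchanged); cached 2 stands.

Note the absorption at d14: it re-runs yet its value is the same, leaving the output's value untouched.

Demanding d19 again yields 2.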